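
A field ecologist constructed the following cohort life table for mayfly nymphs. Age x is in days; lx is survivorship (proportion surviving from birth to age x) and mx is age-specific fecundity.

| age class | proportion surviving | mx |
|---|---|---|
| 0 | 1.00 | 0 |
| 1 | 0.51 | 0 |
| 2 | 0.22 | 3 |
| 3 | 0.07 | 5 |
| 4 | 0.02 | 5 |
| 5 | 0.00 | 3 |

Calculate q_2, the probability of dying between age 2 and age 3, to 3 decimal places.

q_2 = (l_2 − l_3) / l_2 = (0.22 − 0.07) / 0.22
     = 0.15 / 0.22 = 0.681818… → 0.682

0.682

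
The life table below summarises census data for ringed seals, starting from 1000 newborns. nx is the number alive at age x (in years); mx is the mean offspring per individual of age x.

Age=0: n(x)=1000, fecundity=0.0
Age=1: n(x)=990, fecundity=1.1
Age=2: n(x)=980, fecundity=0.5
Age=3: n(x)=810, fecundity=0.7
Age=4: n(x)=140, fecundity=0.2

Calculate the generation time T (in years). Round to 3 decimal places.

1.786

lx = nx/n0 = nx/1000: 1, 0.99, 0.98, 0.81, 0.14
lx·mx: 0, 1.089, 0.49, 0.567, 0.028 → R0 = 2.174
x·lx·mx: 0, 1.089, 0.98, 1.701, 0.112 → Σ = 3.882
T = 3.882 / 2.174 = 1.785649… → 1.786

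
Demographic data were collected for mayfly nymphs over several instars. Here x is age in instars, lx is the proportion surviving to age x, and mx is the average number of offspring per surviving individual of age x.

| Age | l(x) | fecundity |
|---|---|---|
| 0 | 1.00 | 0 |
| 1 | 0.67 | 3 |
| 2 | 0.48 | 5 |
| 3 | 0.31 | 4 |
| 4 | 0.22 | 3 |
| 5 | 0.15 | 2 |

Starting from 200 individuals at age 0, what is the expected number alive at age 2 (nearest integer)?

96

Expected survivors = N0 · l_2 = 200 × 0.48 = 96 → 96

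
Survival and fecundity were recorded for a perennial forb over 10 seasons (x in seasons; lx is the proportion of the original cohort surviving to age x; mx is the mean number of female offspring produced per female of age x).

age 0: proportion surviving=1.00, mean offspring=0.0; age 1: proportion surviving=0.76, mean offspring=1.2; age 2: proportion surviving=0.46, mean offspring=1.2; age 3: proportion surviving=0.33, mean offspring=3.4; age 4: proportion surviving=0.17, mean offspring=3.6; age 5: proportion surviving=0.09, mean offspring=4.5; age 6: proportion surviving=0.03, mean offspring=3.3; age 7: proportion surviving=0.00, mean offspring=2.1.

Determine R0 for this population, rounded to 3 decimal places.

3.702

lx·mx by age: 0, 0.912, 0.552, 1.122, 0.612, 0.405, 0.099, 0
R0 = Σ lx·mx = 3.702 → 3.702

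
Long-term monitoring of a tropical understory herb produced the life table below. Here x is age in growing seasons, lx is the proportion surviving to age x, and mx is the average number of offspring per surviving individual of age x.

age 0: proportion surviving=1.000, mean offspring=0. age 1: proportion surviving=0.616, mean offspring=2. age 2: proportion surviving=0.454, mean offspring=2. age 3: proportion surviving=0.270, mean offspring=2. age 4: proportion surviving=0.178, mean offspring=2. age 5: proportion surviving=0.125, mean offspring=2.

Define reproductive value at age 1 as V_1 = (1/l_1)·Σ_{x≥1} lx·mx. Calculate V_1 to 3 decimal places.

lx·mx for x ≥ 1: 1.232, 0.908, 0.54, 0.356, 0.25 → sum = 3.286
V_1 = 3.286 / l_1 = 3.286 / 0.616 = 5.334416… → 5.334

5.334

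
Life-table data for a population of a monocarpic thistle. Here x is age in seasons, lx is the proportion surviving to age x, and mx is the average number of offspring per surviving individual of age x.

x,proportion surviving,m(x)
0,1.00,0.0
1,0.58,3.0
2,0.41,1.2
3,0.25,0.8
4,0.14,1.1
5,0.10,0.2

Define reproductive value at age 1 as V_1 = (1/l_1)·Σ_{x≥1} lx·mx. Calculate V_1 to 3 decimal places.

lx·mx for x ≥ 1: 1.74, 0.492, 0.2, 0.154, 0.02 → sum = 2.606
V_1 = 2.606 / l_1 = 2.606 / 0.58 = 4.493103… → 4.493

4.493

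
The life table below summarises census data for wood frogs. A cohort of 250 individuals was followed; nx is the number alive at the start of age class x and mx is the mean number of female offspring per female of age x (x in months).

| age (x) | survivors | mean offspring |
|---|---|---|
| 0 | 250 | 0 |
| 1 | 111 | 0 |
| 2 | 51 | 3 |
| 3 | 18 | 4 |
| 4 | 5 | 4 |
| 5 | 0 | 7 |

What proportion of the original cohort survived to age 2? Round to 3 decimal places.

l_2 = n_2/n_0 = 51/250 = 0.204 → 0.204

0.204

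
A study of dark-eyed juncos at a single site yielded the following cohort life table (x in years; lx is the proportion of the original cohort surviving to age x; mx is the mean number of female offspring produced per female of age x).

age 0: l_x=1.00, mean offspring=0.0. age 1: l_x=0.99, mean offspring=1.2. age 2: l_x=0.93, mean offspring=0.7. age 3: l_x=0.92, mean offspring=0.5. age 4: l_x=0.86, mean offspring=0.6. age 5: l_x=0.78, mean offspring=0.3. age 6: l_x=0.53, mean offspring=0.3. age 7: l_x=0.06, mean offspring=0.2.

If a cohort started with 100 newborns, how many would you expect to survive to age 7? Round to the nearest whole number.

6

Expected survivors = N0 · l_7 = 100 × 0.06 = 6 → 6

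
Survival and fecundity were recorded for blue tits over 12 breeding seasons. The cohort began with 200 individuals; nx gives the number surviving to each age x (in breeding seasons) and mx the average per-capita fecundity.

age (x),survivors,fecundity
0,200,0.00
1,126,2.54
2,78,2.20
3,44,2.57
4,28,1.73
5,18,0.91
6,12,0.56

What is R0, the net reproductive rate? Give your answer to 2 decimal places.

3.38

lx = nx/n0 = nx/200: 1, 0.63, 0.39, 0.22, 0.14, 0.09, 0.06
lx·mx by age: 0, 1.6002, 0.858, 0.5654, 0.2422, 0.0819, 0.0336
R0 = Σ lx·mx = 3.3813 → 3.38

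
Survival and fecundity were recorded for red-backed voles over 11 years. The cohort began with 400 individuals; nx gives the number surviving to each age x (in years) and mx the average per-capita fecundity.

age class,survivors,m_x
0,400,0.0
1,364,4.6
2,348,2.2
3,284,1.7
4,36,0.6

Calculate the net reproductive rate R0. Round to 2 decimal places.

7.36

lx = nx/n0 = nx/400: 1, 0.91, 0.87, 0.71, 0.09
lx·mx by age: 0, 4.186, 1.914, 1.207, 0.054
R0 = Σ lx·mx = 7.361 → 7.36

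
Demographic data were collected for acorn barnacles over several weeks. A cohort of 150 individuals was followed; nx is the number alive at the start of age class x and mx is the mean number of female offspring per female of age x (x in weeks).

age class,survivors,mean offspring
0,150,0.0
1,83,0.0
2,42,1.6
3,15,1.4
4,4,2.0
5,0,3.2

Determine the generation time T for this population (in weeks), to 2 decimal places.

2.38

lx = nx/n0 = nx/150: 1, 0.55333…, 0.28, 0.1, 0.02667…, 0
lx·mx: 0, 0, 0.448, 0.14, 0.053333…, 0 → R0 = 0.641333…
x·lx·mx: 0, 0, 0.896, 0.42, 0.213333…, 0 → Σ = 1.529333…
T = 1.529333… / 0.641333… = 2.384615… → 2.38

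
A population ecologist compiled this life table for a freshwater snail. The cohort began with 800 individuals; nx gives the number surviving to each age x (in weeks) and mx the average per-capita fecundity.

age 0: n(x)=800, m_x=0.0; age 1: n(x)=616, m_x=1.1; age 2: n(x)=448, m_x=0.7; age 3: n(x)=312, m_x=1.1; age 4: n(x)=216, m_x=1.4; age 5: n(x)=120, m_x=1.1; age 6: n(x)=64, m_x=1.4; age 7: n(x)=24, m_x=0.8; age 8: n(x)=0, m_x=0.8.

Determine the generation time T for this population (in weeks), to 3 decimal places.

lx = nx/n0 = nx/800: 1, 0.77, 0.56, 0.39, 0.27, 0.15, 0.08, 0.03, 0
lx·mx: 0, 0.847, 0.392, 0.429, 0.378, 0.165, 0.112, 0.024, 0 → R0 = 2.347
x·lx·mx: 0, 0.847, 0.784, 1.287, 1.512, 0.825, 0.672, 0.168, 0 → Σ = 6.095
T = 6.095 / 2.347 = 2.596932… → 2.597

2.597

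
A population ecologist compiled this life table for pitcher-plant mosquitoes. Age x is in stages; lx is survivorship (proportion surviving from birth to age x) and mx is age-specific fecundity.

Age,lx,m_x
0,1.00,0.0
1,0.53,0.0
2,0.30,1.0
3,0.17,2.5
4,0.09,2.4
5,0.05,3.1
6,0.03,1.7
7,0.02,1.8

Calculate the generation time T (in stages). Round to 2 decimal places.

3.44

lx·mx: 0, 0, 0.3, 0.425, 0.216, 0.155, 0.051, 0.036 → R0 = 1.183
x·lx·mx: 0, 0, 0.6, 1.275, 0.864, 0.775, 0.306, 0.252 → Σ = 4.072
T = 4.072 / 1.183 = 3.442096… → 3.44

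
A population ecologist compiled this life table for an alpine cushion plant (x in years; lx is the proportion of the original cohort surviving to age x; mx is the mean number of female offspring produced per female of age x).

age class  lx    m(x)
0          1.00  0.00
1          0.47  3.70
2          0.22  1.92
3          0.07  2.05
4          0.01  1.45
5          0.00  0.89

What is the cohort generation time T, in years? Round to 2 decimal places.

1.32

lx·mx: 0, 1.739, 0.4224, 0.1435, 0.0145, 0 → R0 = 2.3194
x·lx·mx: 0, 1.739, 0.8448, 0.4305, 0.058, 0 → Σ = 3.0723
T = 3.0723 / 2.3194 = 1.32461… → 1.32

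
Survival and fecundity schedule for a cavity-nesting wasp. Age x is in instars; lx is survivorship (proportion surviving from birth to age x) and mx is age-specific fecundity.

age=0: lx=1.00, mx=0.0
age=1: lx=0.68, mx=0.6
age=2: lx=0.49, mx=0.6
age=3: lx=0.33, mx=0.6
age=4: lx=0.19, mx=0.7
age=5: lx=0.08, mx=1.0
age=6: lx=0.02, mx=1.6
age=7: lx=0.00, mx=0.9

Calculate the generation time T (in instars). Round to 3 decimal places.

2.370

lx·mx: 0, 0.408, 0.294, 0.198, 0.133, 0.08, 0.032, 0 → R0 = 1.145
x·lx·mx: 0, 0.408, 0.588, 0.594, 0.532, 0.4, 0.192, 0 → Σ = 2.714
T = 2.714 / 1.145 = 2.370306… → 2.370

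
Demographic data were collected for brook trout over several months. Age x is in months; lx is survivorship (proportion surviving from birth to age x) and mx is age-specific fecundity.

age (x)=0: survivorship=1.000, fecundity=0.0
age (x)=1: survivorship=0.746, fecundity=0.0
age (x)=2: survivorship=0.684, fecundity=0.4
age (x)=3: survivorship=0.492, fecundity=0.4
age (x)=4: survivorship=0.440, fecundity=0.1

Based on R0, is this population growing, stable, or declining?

R0 = Σ lx·mx = 0 + 0 + 0.2736 + 0.1968 + 0.044 = 0.5144
R0 < 1, so the population is declining.

declining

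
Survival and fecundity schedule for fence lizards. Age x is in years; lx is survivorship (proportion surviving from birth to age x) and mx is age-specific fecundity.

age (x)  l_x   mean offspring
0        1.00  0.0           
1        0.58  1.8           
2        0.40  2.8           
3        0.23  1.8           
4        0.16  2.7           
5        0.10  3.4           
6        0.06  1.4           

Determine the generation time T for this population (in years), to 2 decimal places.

2.46

lx·mx: 0, 1.044, 1.12, 0.414, 0.432, 0.34, 0.084 → R0 = 3.434
x·lx·mx: 0, 1.044, 2.24, 1.242, 1.728, 1.7, 0.504 → Σ = 8.458
T = 8.458 / 3.434 = 2.463017… → 2.46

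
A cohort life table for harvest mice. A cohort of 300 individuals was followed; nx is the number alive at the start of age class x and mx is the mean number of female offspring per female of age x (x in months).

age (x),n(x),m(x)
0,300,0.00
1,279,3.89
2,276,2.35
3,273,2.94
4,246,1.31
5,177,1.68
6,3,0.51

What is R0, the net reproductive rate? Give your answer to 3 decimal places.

lx = nx/n0 = nx/300: 1, 0.93, 0.92, 0.91, 0.82, 0.59, 0.01
lx·mx by age: 0, 3.6177, 2.162, 2.6754, 1.0742, 0.9912, 0.0051
R0 = Σ lx·mx = 10.5256 → 10.526

10.526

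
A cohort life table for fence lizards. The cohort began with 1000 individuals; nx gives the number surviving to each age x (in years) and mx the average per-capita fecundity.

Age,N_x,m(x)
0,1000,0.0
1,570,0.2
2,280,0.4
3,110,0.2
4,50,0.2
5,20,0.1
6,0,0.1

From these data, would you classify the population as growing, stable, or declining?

lx = nx/n0 = nx/1000: 1, 0.57, 0.28, 0.11, 0.05, 0.02, 0
R0 = Σ lx·mx = 0 + 0.114 + 0.112 + 0.022 + 0.01 + 0.002 + 0 = 0.26
R0 < 1, so the population is declining.

declining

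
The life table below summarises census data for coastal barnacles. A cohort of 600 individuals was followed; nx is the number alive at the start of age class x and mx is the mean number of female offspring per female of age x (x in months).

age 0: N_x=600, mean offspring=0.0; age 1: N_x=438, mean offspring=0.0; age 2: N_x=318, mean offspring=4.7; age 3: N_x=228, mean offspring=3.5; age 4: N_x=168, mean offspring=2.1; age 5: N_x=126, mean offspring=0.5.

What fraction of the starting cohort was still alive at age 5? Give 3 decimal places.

l_5 = n_5/n_0 = 126/600 = 0.21 → 0.210

0.210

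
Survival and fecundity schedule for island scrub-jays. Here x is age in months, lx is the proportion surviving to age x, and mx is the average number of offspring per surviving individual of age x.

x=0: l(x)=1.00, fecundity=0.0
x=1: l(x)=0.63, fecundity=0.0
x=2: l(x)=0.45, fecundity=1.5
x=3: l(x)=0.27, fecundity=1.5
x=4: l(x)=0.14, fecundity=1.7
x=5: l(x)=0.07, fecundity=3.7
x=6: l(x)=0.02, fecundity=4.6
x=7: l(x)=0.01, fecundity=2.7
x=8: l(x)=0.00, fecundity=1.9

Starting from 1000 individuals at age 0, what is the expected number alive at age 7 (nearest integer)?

10

Expected survivors = N0 · l_7 = 1000 × 0.01 = 10 → 10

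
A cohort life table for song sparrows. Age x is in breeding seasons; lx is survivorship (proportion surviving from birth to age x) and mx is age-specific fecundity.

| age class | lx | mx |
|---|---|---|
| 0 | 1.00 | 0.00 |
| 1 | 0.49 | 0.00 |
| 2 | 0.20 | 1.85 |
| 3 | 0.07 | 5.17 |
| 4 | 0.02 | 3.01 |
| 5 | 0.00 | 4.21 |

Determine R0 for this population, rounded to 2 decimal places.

lx·mx by age: 0, 0, 0.37, 0.3619, 0.0602, 0
R0 = Σ lx·mx = 0.7921 → 0.79

0.79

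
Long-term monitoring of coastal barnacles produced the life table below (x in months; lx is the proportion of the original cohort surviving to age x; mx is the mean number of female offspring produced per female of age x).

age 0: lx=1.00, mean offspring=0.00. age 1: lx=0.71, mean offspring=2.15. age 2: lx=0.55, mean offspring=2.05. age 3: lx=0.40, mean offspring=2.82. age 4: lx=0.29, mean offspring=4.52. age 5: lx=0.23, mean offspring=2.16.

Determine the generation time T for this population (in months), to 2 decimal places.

lx·mx: 0, 1.5265, 1.1275, 1.128, 1.3108, 0.4968 → R0 = 5.5896
x·lx·mx: 0, 1.5265, 2.255, 3.384, 5.2432, 2.484 → Σ = 14.8927
T = 14.8927 / 5.5896 = 2.664359… → 2.66

2.66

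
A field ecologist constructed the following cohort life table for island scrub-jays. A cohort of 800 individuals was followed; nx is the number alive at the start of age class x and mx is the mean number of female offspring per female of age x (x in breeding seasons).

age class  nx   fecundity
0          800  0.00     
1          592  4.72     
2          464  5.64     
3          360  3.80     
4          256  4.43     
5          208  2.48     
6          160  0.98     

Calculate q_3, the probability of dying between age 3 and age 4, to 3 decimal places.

0.289

lx = nx/n0 = nx/800: 1, 0.74, 0.58, 0.45, 0.32, 0.26, 0.2
q_3 = (l_3 − l_4) / l_3 = (0.45 − 0.32) / 0.45
     = 0.13 / 0.45 = 0.288889… → 0.289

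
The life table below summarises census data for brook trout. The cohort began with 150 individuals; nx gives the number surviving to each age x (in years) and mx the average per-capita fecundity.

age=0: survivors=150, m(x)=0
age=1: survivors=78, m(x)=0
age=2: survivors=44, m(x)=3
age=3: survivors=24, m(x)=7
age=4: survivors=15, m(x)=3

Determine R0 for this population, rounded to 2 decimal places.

lx = nx/n0 = nx/150: 1, 0.52, 0.29333…, 0.16, 0.1
lx·mx by age: 0, 0, 0.88…, 1.12, 0.3
R0 = Σ lx·mx = 2.3… → 2.30

2.30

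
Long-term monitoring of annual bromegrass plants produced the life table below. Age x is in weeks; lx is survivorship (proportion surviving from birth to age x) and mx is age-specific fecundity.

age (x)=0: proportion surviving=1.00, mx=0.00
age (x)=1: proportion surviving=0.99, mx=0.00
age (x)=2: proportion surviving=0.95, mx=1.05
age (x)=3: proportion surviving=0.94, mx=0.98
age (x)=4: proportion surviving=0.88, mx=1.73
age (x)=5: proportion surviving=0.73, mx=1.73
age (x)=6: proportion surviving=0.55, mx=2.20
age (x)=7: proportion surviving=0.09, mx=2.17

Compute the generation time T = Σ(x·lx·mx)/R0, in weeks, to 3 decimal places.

lx·mx: 0, 0, 0.9975, 0.9212, 1.5224, 1.2629, 1.21, 0.1953 → R0 = 6.1093
x·lx·mx: 0, 0, 1.995, 2.7636, 6.0896, 6.3145, 7.26, 1.3671 → Σ = 25.7898
T = 25.7898 / 6.1093 = 4.2214… → 4.221

4.221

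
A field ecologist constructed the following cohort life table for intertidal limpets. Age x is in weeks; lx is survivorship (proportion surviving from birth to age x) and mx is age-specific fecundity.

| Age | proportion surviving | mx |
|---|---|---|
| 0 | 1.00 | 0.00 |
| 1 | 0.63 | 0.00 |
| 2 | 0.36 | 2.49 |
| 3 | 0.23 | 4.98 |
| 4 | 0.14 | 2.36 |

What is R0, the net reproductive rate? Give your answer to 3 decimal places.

2.372

lx·mx by age: 0, 0, 0.8964, 1.1454, 0.3304
R0 = Σ lx·mx = 2.3722 → 2.372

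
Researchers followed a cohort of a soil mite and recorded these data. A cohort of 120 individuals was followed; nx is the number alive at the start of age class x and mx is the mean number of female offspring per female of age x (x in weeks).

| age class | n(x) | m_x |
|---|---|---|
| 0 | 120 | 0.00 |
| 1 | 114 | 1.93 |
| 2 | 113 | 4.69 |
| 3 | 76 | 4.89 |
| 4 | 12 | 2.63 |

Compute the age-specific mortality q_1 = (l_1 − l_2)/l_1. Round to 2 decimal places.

0.01

lx = nx/n0 = nx/120: 1, 0.95, 0.94167…, 0.63333…, 0.1
q_1 = (l_1 − l_2) / l_1 = (0.95 − 0.941667…) / 0.95
     = 0.008333… / 0.95 = 0.008772… → 0.01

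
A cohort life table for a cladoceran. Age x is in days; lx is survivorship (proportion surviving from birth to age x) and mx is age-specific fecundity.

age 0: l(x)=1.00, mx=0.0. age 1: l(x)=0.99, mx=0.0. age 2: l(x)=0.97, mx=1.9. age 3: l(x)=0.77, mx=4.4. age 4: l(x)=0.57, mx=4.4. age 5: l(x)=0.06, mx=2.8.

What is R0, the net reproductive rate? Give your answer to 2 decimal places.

lx·mx by age: 0, 0, 1.843, 3.388, 2.508, 0.168
R0 = Σ lx·mx = 7.907 → 7.91

7.91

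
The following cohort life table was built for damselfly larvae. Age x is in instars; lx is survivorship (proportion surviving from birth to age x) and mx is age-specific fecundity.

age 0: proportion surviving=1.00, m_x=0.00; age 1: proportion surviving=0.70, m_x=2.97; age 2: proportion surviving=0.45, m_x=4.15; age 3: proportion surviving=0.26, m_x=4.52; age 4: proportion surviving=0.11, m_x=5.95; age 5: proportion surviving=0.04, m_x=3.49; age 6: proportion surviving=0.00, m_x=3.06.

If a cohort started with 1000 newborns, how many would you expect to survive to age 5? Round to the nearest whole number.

Expected survivors = N0 · l_5 = 1000 × 0.04 = 40 → 40

40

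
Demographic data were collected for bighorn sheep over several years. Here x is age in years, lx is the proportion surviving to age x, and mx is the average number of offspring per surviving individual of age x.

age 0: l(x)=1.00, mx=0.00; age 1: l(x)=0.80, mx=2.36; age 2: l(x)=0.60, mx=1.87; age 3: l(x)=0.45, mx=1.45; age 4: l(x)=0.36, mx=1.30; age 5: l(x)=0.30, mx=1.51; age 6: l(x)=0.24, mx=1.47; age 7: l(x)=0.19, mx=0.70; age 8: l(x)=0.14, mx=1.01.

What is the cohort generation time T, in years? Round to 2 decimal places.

lx·mx: 0, 1.888, 1.122, 0.6525, 0.468, 0.453, 0.3528, 0.133, 0.1414 → R0 = 5.2107
x·lx·mx: 0, 1.888, 2.244, 1.9575, 1.872, 2.265, 2.1168, 0.931, 1.1312 → Σ = 14.4055
T = 14.4055 / 5.2107 = 2.7646… → 2.76

2.76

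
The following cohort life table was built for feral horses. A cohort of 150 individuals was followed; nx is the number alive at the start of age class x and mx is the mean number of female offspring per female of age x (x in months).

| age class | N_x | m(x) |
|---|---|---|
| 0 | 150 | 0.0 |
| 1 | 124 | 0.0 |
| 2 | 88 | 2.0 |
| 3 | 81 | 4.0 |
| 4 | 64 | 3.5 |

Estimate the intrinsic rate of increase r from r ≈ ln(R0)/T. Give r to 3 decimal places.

0.513

lx = nx/n0 = nx/150: 1, 0.82667…, 0.58667…, 0.54, 0.42667…
R0 = Σ lx·mx = 0 + 0 + 1.17333… + 2.16 + 1.49333… = 4.826667…
Σ x·lx·mx = 14.8…; T = 14.8…/4.826667… = 3.0663…
r ≈ ln(R0)/T = ln(4.826667…)/3.0663… = 0.51337… → 0.513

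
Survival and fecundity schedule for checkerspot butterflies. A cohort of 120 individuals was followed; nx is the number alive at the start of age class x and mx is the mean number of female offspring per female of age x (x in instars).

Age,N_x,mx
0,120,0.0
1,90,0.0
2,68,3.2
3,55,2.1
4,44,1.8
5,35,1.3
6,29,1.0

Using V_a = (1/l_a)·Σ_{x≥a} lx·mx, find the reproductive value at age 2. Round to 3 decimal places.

lx = nx/n0 = nx/120: 1, 0.75, 0.56667…, 0.45833…, 0.36667…, 0.29167…, 0.24167…
lx·mx for x ≥ 2: 1.813333…, 0.9625…, 0.66…, 0.379167…, 0.241667… → sum = 4.056667…
V_2 = 4.056667… / l_2 = 4.056667… / 0.566667… = 7.158824… → 7.159

7.159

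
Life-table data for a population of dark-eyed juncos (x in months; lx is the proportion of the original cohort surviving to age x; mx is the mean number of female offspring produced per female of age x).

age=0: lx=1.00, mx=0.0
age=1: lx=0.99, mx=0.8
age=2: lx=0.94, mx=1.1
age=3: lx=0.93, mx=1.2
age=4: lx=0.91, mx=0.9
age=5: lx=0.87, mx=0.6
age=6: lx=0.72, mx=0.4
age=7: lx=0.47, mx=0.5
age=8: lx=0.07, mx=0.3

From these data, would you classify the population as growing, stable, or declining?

growing

R0 = Σ lx·mx = 0 + 0.792 + 1.034 + 1.116 + 0.819 + 0.522 + 0.288 + 0.235 + 0.021 = 4.827
R0 > 1, so the population is growing.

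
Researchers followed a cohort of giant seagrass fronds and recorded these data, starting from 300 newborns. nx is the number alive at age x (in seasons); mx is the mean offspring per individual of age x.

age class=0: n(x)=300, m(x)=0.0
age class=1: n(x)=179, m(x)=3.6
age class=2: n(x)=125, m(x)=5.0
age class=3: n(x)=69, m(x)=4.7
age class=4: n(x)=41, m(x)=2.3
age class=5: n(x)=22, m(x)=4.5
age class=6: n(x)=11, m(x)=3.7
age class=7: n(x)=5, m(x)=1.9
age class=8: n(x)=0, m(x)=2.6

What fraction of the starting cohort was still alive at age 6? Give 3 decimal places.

l_6 = n_6/n_0 = 11/300 = 0.036667… → 0.037

0.037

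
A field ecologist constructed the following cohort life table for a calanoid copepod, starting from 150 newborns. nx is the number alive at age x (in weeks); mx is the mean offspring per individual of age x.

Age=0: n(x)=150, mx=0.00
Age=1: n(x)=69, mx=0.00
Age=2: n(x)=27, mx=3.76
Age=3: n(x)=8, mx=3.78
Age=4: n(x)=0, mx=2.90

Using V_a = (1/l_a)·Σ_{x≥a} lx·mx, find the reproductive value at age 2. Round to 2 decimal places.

4.88

lx = nx/n0 = nx/150: 1, 0.46, 0.18, 0.05333…, 0
lx·mx for x ≥ 2: 0.6768, 0.2016…, 0 → sum = 0.8784…
V_2 = 0.8784… / l_2 = 0.8784… / 0.18 = 4.88… → 4.88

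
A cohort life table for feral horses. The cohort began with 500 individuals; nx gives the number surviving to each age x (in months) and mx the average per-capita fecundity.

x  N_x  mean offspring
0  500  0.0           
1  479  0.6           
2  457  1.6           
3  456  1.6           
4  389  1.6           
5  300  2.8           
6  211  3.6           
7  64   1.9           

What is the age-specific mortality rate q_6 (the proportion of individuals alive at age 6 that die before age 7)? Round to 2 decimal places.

0.70

lx = nx/n0 = nx/500: 1, 0.958, 0.914, 0.912, 0.778, 0.6, 0.422, 0.128
q_6 = (l_6 − l_7) / l_6 = (0.422 − 0.128) / 0.422
     = 0.294 / 0.422 = 0.696682… → 0.70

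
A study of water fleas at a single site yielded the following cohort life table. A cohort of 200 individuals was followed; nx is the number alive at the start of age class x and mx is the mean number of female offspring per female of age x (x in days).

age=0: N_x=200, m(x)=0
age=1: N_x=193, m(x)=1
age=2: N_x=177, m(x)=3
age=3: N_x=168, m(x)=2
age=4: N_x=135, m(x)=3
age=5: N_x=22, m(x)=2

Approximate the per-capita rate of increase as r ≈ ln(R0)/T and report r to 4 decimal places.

0.7432

lx = nx/n0 = nx/200: 1, 0.965, 0.885, 0.84, 0.675, 0.11
R0 = Σ lx·mx = 0 + 0.965 + 2.655 + 1.68 + 2.025 + 0.22 = 7.545
Σ x·lx·mx = 20.515; T = 20.515/7.545 = 2.71902…
r ≈ ln(R0)/T = ln(7.545)/2.71902… = 0.74324… → 0.7432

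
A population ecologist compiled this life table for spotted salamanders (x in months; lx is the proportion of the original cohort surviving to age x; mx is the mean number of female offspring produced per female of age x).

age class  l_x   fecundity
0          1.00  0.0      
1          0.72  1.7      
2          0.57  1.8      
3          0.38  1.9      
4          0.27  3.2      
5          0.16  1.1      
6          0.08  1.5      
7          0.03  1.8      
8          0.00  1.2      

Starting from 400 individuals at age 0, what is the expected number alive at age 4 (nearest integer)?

108

Expected survivors = N0 · l_4 = 400 × 0.27 = 108 → 108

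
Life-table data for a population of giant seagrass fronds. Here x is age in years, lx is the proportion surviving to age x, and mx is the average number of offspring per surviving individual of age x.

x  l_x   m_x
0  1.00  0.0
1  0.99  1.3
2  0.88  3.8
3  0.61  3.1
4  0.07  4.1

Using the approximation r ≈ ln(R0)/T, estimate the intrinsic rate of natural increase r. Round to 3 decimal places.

0.883

R0 = Σ lx·mx = 0 + 1.287 + 3.344 + 1.891 + 0.287 = 6.809
Σ x·lx·mx = 14.796; T = 14.796/6.809 = 2.17301…
r ≈ ln(R0)/T = ln(6.809)/2.17301… = 0.88276… → 0.883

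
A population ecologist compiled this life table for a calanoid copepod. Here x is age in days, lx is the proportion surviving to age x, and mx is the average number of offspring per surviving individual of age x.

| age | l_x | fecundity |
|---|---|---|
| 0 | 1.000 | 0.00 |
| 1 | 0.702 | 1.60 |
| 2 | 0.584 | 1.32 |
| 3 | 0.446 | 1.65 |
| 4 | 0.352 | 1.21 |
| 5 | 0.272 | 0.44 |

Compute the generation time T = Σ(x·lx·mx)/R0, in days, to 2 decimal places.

lx·mx: 0, 1.1232, 0.77088, 0.7359, 0.42592, 0.11968 → R0 = 3.17558
x·lx·mx: 0, 1.1232, 1.54176, 2.2077, 1.70368, 0.5984 → Σ = 7.17474
T = 7.17474 / 3.17558 = 2.259348… → 2.26

2.26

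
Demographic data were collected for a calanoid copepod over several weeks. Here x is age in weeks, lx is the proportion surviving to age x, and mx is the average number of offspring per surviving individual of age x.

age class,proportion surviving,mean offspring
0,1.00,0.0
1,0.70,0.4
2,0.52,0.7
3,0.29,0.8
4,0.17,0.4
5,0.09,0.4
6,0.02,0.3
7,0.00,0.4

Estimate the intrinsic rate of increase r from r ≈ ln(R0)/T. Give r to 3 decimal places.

-0.006

R0 = Σ lx·mx = 0 + 0.28 + 0.364 + 0.232 + 0.068 + 0.036 + 0.006 + 0 = 0.986
Σ x·lx·mx = 2.192; T = 2.192/0.986 = 2.22312…
r ≈ ln(R0)/T = ln(0.986)/2.22312… = -0.00634… → -0.006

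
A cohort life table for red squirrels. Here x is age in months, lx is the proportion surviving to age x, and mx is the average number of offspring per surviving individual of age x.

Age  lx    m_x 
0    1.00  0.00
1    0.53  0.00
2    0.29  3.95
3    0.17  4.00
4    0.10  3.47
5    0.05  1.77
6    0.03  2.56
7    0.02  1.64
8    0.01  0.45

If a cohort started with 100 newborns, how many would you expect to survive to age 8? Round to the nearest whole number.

1

Expected survivors = N0 · l_8 = 100 × 0.01 = 1 → 1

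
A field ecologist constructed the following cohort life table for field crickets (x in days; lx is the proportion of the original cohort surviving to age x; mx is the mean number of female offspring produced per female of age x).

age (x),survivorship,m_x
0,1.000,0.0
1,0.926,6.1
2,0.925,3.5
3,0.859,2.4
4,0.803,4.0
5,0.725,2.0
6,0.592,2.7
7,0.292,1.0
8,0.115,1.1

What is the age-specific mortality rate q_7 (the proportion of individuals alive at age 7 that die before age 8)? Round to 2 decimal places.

0.61

q_7 = (l_7 − l_8) / l_7 = (0.292 − 0.115) / 0.292
     = 0.177 / 0.292 = 0.606164… → 0.61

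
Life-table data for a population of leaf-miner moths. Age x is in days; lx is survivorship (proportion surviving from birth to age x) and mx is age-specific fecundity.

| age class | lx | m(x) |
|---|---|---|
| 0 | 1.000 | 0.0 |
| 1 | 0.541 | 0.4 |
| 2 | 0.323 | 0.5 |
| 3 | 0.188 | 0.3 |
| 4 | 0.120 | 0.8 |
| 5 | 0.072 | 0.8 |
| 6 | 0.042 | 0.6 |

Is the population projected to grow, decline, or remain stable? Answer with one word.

R0 = Σ lx·mx = 0 + 0.2164 + 0.1615 + 0.0564 + 0.096 + 0.0576 + 0.0252 = 0.6131
R0 < 1, so the population is declining.

declining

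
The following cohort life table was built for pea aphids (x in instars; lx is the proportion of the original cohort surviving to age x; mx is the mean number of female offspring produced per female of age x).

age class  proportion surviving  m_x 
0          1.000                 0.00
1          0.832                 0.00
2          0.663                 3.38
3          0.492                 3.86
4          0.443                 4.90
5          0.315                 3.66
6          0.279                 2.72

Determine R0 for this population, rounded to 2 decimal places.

8.22

lx·mx by age: 0, 0, 2.24094, 1.89912, 2.1707, 1.1529, 0.75888
R0 = Σ lx·mx = 8.22254 → 8.22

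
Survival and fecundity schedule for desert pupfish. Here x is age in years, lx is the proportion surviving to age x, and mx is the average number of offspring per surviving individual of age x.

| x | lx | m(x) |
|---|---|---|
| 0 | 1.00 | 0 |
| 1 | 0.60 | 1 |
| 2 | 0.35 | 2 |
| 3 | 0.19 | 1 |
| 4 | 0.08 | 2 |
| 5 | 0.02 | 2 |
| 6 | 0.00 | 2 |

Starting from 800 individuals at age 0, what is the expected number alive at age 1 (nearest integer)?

Expected survivors = N0 · l_1 = 800 × 0.60 = 480 → 480

480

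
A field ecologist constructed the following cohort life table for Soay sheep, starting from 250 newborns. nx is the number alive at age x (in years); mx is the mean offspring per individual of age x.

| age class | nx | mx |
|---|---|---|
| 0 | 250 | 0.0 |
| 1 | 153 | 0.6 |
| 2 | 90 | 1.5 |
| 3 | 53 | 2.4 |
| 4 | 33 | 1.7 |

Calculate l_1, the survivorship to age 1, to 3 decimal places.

l_1 = n_1/n_0 = 153/250 = 0.612 → 0.612

0.612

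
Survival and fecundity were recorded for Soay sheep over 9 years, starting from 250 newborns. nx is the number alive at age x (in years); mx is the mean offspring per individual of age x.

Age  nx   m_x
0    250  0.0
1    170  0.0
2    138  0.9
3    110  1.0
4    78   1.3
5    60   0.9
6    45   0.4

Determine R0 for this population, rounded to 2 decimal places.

1.63

lx = nx/n0 = nx/250: 1, 0.68, 0.552, 0.44, 0.312, 0.24, 0.18
lx·mx by age: 0, 0, 0.4968, 0.44, 0.4056, 0.216, 0.072
R0 = Σ lx·mx = 1.6304 → 1.63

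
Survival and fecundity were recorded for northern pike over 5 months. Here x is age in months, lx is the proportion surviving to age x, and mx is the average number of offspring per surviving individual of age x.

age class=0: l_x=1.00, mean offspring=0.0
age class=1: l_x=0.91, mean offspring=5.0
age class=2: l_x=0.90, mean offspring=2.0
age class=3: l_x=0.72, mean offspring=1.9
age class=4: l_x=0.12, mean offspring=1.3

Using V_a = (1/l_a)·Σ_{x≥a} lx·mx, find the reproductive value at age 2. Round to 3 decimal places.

3.693

lx·mx for x ≥ 2: 1.8, 1.368, 0.156 → sum = 3.324
V_2 = 3.324 / l_2 = 3.324 / 0.9 = 3.693333… → 3.693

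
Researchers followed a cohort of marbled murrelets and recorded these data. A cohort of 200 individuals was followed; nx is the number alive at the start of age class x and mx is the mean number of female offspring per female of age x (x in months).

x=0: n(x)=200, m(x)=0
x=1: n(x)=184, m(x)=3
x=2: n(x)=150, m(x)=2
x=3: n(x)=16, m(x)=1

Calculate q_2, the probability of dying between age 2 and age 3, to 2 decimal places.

lx = nx/n0 = nx/200: 1, 0.92, 0.75, 0.08
q_2 = (l_2 − l_3) / l_2 = (0.75 − 0.08) / 0.75
     = 0.67 / 0.75 = 0.893333… → 0.89

0.89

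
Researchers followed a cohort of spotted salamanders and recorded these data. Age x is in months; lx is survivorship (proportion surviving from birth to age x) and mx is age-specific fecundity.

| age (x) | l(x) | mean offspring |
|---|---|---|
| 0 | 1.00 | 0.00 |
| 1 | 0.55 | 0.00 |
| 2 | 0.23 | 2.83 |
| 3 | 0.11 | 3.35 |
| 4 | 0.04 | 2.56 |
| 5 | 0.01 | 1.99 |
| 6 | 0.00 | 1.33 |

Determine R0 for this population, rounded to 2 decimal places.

1.14

lx·mx by age: 0, 0, 0.6509, 0.3685, 0.1024, 0.0199, 0
R0 = Σ lx·mx = 1.1417 → 1.14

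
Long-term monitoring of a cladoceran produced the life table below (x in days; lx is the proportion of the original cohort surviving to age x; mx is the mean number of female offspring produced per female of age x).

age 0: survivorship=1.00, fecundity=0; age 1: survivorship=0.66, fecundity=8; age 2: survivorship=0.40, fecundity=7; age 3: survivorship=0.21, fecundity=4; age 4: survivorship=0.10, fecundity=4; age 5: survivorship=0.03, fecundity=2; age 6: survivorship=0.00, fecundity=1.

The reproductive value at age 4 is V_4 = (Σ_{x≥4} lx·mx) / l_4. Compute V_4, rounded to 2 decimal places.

4.60

lx·mx for x ≥ 4: 0.4, 0.06, 0 → sum = 0.46
V_4 = 0.46 / l_4 = 0.46 / 0.1 = 4.6 → 4.60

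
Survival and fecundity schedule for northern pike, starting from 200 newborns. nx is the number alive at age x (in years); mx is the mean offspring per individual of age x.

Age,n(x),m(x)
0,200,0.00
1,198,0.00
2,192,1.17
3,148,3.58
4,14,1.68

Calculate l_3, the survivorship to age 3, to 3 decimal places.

0.740

l_3 = n_3/n_0 = 148/200 = 0.74 → 0.740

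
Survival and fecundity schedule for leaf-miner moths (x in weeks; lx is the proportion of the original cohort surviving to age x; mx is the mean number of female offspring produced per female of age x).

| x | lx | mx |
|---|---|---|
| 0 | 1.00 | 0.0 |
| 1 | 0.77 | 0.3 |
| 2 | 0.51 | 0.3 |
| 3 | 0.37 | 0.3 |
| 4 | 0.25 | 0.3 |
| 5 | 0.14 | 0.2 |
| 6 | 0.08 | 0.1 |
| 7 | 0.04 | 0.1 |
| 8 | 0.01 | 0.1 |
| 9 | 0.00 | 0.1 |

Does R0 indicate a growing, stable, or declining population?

R0 = Σ lx·mx = 0 + 0.231 + 0.153 + 0.111 + 0.075 + 0.028 + 0.008 + 0.004 + 0.001 + 0 = 0.611
R0 < 1, so the population is declining.

declining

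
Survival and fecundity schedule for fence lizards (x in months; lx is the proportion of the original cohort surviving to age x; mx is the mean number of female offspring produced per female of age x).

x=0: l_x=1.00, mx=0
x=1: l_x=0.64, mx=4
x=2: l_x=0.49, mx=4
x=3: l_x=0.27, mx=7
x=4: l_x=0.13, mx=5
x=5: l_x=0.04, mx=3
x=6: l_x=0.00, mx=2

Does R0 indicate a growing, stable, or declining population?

R0 = Σ lx·mx = 0 + 2.56 + 1.96 + 1.89 + 0.65 + 0.12 + 0 = 7.18
R0 > 1, so the population is growing.

growing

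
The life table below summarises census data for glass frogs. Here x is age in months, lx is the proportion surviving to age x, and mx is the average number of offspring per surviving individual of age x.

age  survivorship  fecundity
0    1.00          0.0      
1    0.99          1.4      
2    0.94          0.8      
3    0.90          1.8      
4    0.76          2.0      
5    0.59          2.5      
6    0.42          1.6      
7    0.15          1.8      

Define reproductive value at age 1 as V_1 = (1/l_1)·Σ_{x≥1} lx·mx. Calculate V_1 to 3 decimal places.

7.773

lx·mx for x ≥ 1: 1.386, 0.752, 1.62, 1.52, 1.475, 0.672, 0.27 → sum = 7.695
V_1 = 7.695 / l_1 = 7.695 / 0.99 = 7.772727… → 7.773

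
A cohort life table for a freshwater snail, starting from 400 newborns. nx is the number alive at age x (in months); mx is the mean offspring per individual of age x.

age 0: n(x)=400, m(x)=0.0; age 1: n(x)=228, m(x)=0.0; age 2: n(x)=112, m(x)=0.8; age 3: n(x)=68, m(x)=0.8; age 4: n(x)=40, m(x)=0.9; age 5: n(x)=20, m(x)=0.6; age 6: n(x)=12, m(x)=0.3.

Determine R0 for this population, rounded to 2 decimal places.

lx = nx/n0 = nx/400: 1, 0.57, 0.28, 0.17, 0.1, 0.05, 0.03
lx·mx by age: 0, 0, 0.224, 0.136, 0.09, 0.03, 0.009
R0 = Σ lx·mx = 0.489 → 0.49

0.49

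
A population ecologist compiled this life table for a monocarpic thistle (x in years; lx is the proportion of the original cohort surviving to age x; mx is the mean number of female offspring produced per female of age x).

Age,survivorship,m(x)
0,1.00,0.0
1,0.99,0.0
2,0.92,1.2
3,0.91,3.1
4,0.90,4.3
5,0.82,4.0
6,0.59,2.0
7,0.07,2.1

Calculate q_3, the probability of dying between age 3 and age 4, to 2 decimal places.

0.01

q_3 = (l_3 − l_4) / l_3 = (0.91 − 0.9) / 0.91
     = 0.01 / 0.91 = 0.010989… → 0.01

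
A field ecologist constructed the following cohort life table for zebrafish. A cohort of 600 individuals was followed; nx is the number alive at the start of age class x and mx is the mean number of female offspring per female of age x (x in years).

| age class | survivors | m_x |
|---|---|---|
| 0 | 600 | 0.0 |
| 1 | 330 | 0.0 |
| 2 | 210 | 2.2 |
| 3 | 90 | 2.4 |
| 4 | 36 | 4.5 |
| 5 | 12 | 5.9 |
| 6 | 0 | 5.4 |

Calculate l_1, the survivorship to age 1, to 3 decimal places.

0.550

l_1 = n_1/n_0 = 330/600 = 0.55 → 0.550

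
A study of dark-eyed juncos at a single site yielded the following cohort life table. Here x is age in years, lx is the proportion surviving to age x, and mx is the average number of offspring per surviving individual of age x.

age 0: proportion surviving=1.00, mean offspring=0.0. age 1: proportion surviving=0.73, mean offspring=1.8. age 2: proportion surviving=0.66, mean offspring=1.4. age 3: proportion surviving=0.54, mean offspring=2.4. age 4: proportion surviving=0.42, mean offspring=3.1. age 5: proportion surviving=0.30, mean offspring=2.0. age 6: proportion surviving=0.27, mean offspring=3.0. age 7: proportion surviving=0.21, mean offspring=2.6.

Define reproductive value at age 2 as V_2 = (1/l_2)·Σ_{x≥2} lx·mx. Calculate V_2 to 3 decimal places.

8.300

lx·mx for x ≥ 2: 0.924, 1.296, 1.302, 0.6, 0.81, 0.546 → sum = 5.478
V_2 = 5.478 / l_2 = 5.478 / 0.66 = 8.3 → 8.300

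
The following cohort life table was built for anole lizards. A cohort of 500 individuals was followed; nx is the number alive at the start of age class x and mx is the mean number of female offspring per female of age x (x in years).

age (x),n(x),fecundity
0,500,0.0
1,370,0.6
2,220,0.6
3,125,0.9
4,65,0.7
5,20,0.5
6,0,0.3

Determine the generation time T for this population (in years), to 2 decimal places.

lx = nx/n0 = nx/500: 1, 0.74, 0.44, 0.25, 0.13, 0.04, 0
lx·mx: 0, 0.444, 0.264, 0.225, 0.091, 0.02, 0 → R0 = 1.044
x·lx·mx: 0, 0.444, 0.528, 0.675, 0.364, 0.1, 0 → Σ = 2.111
T = 2.111 / 1.044 = 2.022031… → 2.02

2.02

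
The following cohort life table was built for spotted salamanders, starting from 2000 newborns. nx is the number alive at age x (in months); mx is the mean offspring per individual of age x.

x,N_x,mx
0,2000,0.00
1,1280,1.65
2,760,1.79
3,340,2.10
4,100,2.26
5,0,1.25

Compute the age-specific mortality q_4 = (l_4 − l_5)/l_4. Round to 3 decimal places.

lx = nx/n0 = nx/2000: 1, 0.64, 0.38, 0.17, 0.05, 0
q_4 = (l_4 − l_5) / l_4 = (0.05 − 0) / 0.05
     = 0.05 / 0.05 = 1 → 1.000

1.000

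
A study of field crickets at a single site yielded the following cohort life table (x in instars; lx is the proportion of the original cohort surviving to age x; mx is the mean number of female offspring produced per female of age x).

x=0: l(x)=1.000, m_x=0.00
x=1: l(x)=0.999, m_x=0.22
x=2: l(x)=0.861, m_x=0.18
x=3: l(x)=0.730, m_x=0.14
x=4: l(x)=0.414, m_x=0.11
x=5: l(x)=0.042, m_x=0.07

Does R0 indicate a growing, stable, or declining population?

declining

R0 = Σ lx·mx = 0 + 0.21978 + 0.15498 + 0.1022 + 0.04554 + 0.00294 = 0.52544
R0 < 1, so the population is declining.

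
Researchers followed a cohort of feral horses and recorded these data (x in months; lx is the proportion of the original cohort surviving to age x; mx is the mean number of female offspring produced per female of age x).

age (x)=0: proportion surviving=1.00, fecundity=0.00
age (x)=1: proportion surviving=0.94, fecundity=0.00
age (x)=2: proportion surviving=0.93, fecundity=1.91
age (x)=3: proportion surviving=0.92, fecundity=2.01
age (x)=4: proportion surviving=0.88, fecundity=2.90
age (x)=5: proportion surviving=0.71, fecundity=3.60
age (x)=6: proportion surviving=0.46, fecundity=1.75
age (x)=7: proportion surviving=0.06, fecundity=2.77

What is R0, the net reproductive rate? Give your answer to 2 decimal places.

lx·mx by age: 0, 0, 1.7763, 1.8492, 2.552, 2.556, 0.805, 0.1662
R0 = Σ lx·mx = 9.7047 → 9.70

9.70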